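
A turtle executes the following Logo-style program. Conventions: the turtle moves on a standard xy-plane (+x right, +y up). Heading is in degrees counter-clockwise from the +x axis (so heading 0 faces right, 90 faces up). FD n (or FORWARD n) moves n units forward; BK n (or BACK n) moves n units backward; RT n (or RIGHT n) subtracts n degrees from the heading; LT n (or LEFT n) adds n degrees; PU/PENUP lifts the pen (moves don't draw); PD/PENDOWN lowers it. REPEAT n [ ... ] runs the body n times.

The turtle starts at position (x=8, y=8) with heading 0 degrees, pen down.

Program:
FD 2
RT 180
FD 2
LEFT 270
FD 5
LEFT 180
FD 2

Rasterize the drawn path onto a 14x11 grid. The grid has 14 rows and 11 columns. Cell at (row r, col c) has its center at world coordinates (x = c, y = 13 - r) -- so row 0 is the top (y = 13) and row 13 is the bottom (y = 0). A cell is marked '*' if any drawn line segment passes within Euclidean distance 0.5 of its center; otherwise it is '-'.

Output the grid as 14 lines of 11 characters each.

Segment 0: (8,8) -> (10,8)
Segment 1: (10,8) -> (8,8)
Segment 2: (8,8) -> (8,13)
Segment 3: (8,13) -> (8,11)

Answer: --------*--
--------*--
--------*--
--------*--
--------*--
--------***
-----------
-----------
-----------
-----------
-----------
-----------
-----------
-----------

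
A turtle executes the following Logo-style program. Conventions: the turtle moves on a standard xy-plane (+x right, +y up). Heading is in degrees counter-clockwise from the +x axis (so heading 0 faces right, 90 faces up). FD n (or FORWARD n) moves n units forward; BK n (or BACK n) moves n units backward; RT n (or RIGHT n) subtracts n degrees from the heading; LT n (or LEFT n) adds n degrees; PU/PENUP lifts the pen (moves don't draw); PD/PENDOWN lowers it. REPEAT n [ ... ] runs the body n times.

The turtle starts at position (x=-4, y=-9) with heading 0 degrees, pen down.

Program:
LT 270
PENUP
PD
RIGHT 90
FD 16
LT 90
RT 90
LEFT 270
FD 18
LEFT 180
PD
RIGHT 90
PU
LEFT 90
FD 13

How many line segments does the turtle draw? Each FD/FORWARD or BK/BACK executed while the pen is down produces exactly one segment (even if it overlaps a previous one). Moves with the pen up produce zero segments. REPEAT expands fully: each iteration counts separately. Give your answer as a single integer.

Executing turtle program step by step:
Start: pos=(-4,-9), heading=0, pen down
LT 270: heading 0 -> 270
PU: pen up
PD: pen down
RT 90: heading 270 -> 180
FD 16: (-4,-9) -> (-20,-9) [heading=180, draw]
LT 90: heading 180 -> 270
RT 90: heading 270 -> 180
LT 270: heading 180 -> 90
FD 18: (-20,-9) -> (-20,9) [heading=90, draw]
LT 180: heading 90 -> 270
PD: pen down
RT 90: heading 270 -> 180
PU: pen up
LT 90: heading 180 -> 270
FD 13: (-20,9) -> (-20,-4) [heading=270, move]
Final: pos=(-20,-4), heading=270, 2 segment(s) drawn
Segments drawn: 2

Answer: 2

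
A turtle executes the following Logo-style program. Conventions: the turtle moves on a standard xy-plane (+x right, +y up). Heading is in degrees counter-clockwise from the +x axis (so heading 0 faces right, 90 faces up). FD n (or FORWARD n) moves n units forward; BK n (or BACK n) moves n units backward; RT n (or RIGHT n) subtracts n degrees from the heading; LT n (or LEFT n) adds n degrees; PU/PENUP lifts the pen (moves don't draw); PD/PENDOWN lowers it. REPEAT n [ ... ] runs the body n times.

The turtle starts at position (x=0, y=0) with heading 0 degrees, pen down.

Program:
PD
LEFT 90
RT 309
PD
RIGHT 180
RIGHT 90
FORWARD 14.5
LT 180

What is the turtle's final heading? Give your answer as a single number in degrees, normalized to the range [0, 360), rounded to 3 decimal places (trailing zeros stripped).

Executing turtle program step by step:
Start: pos=(0,0), heading=0, pen down
PD: pen down
LT 90: heading 0 -> 90
RT 309: heading 90 -> 141
PD: pen down
RT 180: heading 141 -> 321
RT 90: heading 321 -> 231
FD 14.5: (0,0) -> (-9.125,-11.269) [heading=231, draw]
LT 180: heading 231 -> 51
Final: pos=(-9.125,-11.269), heading=51, 1 segment(s) drawn

Answer: 51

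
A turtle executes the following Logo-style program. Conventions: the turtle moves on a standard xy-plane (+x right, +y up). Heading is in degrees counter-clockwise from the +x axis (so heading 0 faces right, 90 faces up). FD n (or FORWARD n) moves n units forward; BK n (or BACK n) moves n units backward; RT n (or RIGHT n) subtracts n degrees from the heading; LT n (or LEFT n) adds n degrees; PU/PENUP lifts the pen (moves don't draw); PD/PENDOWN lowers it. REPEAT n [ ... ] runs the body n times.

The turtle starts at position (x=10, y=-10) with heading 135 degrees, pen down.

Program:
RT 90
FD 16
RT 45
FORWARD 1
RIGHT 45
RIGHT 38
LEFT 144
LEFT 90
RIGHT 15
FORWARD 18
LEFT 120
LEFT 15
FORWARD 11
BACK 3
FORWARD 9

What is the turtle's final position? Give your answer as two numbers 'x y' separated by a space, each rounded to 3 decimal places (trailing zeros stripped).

Executing turtle program step by step:
Start: pos=(10,-10), heading=135, pen down
RT 90: heading 135 -> 45
FD 16: (10,-10) -> (21.314,1.314) [heading=45, draw]
RT 45: heading 45 -> 0
FD 1: (21.314,1.314) -> (22.314,1.314) [heading=0, draw]
RT 45: heading 0 -> 315
RT 38: heading 315 -> 277
LT 144: heading 277 -> 61
LT 90: heading 61 -> 151
RT 15: heading 151 -> 136
FD 18: (22.314,1.314) -> (9.366,13.818) [heading=136, draw]
LT 120: heading 136 -> 256
LT 15: heading 256 -> 271
FD 11: (9.366,13.818) -> (9.558,2.819) [heading=271, draw]
BK 3: (9.558,2.819) -> (9.505,5.819) [heading=271, draw]
FD 9: (9.505,5.819) -> (9.662,-3.18) [heading=271, draw]
Final: pos=(9.662,-3.18), heading=271, 6 segment(s) drawn

Answer: 9.662 -3.18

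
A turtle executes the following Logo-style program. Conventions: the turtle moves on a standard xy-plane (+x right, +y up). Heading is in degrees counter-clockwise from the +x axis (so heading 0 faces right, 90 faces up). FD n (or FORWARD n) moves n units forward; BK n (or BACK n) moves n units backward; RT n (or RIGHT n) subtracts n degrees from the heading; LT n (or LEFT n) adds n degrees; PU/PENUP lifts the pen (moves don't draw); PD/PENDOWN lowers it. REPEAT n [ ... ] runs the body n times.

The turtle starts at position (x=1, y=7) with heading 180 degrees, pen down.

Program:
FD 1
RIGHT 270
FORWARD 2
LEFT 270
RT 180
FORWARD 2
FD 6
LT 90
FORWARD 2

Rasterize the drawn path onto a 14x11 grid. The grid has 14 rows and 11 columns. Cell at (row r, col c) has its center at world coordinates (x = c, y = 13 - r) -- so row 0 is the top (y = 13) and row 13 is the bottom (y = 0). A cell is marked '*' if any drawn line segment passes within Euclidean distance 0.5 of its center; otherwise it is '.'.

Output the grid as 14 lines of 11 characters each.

Answer: ...........
...........
...........
...........
...........
...........
**......*..
*.......*..
*********..
...........
...........
...........
...........
...........

Derivation:
Segment 0: (1,7) -> (0,7)
Segment 1: (0,7) -> (0,5)
Segment 2: (0,5) -> (2,5)
Segment 3: (2,5) -> (8,5)
Segment 4: (8,5) -> (8,7)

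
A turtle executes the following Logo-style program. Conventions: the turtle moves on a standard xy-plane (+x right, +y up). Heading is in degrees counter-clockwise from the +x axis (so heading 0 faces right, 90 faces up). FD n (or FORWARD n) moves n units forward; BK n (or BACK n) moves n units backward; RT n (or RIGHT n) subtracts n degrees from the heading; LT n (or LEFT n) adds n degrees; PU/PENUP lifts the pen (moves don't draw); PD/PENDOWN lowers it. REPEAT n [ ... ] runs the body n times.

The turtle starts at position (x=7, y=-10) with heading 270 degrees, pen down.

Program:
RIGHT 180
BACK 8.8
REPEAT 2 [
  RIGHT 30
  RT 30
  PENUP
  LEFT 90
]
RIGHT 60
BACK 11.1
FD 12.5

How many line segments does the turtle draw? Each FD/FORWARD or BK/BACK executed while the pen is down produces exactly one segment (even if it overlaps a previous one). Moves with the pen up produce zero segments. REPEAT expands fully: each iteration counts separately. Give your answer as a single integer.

Answer: 1

Derivation:
Executing turtle program step by step:
Start: pos=(7,-10), heading=270, pen down
RT 180: heading 270 -> 90
BK 8.8: (7,-10) -> (7,-18.8) [heading=90, draw]
REPEAT 2 [
  -- iteration 1/2 --
  RT 30: heading 90 -> 60
  RT 30: heading 60 -> 30
  PU: pen up
  LT 90: heading 30 -> 120
  -- iteration 2/2 --
  RT 30: heading 120 -> 90
  RT 30: heading 90 -> 60
  PU: pen up
  LT 90: heading 60 -> 150
]
RT 60: heading 150 -> 90
BK 11.1: (7,-18.8) -> (7,-29.9) [heading=90, move]
FD 12.5: (7,-29.9) -> (7,-17.4) [heading=90, move]
Final: pos=(7,-17.4), heading=90, 1 segment(s) drawn
Segments drawn: 1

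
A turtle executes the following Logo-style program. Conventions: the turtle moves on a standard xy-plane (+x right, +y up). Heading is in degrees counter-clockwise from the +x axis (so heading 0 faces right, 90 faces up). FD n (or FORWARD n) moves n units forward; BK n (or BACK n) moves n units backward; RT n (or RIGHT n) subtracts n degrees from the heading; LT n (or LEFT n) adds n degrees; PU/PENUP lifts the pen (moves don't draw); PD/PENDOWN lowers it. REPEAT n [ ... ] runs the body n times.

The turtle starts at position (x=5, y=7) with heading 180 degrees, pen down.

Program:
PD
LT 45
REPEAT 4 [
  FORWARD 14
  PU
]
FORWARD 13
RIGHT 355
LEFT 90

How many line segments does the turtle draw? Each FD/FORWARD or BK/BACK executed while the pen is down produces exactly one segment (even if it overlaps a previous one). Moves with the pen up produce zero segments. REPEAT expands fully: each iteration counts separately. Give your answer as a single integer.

Executing turtle program step by step:
Start: pos=(5,7), heading=180, pen down
PD: pen down
LT 45: heading 180 -> 225
REPEAT 4 [
  -- iteration 1/4 --
  FD 14: (5,7) -> (-4.899,-2.899) [heading=225, draw]
  PU: pen up
  -- iteration 2/4 --
  FD 14: (-4.899,-2.899) -> (-14.799,-12.799) [heading=225, move]
  PU: pen up
  -- iteration 3/4 --
  FD 14: (-14.799,-12.799) -> (-24.698,-22.698) [heading=225, move]
  PU: pen up
  -- iteration 4/4 --
  FD 14: (-24.698,-22.698) -> (-34.598,-32.598) [heading=225, move]
  PU: pen up
]
FD 13: (-34.598,-32.598) -> (-43.79,-41.79) [heading=225, move]
RT 355: heading 225 -> 230
LT 90: heading 230 -> 320
Final: pos=(-43.79,-41.79), heading=320, 1 segment(s) drawn
Segments drawn: 1

Answer: 1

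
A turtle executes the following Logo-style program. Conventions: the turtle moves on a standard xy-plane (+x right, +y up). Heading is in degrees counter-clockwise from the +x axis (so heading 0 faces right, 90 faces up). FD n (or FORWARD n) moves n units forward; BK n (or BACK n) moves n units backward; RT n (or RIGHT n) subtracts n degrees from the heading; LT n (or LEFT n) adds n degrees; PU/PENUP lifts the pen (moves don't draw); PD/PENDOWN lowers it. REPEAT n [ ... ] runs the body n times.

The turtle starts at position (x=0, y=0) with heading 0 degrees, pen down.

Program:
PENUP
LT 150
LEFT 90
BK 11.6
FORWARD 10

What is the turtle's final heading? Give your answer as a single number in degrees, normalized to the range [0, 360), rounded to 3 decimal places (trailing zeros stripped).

Executing turtle program step by step:
Start: pos=(0,0), heading=0, pen down
PU: pen up
LT 150: heading 0 -> 150
LT 90: heading 150 -> 240
BK 11.6: (0,0) -> (5.8,10.046) [heading=240, move]
FD 10: (5.8,10.046) -> (0.8,1.386) [heading=240, move]
Final: pos=(0.8,1.386), heading=240, 0 segment(s) drawn

Answer: 240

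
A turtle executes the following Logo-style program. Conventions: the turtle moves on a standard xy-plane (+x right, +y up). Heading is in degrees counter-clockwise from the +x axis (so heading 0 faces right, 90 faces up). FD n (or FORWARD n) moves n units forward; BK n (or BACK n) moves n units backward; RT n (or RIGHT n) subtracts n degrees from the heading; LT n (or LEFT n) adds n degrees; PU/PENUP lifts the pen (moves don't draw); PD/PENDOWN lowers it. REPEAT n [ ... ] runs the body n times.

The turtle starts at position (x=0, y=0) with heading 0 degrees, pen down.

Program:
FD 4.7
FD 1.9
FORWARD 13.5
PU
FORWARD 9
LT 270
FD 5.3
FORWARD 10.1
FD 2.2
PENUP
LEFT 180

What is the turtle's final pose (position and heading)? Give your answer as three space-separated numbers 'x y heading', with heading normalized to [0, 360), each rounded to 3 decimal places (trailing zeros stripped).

Answer: 29.1 -17.6 90

Derivation:
Executing turtle program step by step:
Start: pos=(0,0), heading=0, pen down
FD 4.7: (0,0) -> (4.7,0) [heading=0, draw]
FD 1.9: (4.7,0) -> (6.6,0) [heading=0, draw]
FD 13.5: (6.6,0) -> (20.1,0) [heading=0, draw]
PU: pen up
FD 9: (20.1,0) -> (29.1,0) [heading=0, move]
LT 270: heading 0 -> 270
FD 5.3: (29.1,0) -> (29.1,-5.3) [heading=270, move]
FD 10.1: (29.1,-5.3) -> (29.1,-15.4) [heading=270, move]
FD 2.2: (29.1,-15.4) -> (29.1,-17.6) [heading=270, move]
PU: pen up
LT 180: heading 270 -> 90
Final: pos=(29.1,-17.6), heading=90, 3 segment(s) drawn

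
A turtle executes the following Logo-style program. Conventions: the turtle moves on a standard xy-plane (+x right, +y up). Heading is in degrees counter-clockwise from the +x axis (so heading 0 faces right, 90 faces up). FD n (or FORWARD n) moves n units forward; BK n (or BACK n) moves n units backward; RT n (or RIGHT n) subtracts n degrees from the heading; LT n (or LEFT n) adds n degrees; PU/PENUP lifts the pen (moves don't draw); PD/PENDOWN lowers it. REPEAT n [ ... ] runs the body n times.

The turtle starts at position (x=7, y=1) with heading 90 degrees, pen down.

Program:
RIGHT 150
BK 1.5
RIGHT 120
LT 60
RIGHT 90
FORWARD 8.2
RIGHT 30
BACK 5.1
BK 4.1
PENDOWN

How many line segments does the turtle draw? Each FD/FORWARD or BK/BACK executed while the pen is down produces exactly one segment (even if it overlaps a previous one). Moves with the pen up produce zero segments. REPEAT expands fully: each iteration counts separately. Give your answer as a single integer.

Answer: 4

Derivation:
Executing turtle program step by step:
Start: pos=(7,1), heading=90, pen down
RT 150: heading 90 -> 300
BK 1.5: (7,1) -> (6.25,2.299) [heading=300, draw]
RT 120: heading 300 -> 180
LT 60: heading 180 -> 240
RT 90: heading 240 -> 150
FD 8.2: (6.25,2.299) -> (-0.851,6.399) [heading=150, draw]
RT 30: heading 150 -> 120
BK 5.1: (-0.851,6.399) -> (1.699,1.982) [heading=120, draw]
BK 4.1: (1.699,1.982) -> (3.749,-1.568) [heading=120, draw]
PD: pen down
Final: pos=(3.749,-1.568), heading=120, 4 segment(s) drawn
Segments drawn: 4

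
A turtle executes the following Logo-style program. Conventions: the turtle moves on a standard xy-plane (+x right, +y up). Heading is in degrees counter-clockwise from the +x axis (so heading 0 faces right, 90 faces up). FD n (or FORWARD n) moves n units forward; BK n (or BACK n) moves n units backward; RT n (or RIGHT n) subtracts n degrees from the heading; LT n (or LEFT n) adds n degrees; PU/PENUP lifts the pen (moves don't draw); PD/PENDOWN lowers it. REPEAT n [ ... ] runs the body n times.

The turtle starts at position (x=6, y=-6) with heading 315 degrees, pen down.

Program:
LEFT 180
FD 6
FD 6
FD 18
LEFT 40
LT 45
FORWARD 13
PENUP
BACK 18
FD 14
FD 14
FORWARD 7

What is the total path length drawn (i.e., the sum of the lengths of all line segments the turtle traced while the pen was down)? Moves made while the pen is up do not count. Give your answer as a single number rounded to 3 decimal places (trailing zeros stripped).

Executing turtle program step by step:
Start: pos=(6,-6), heading=315, pen down
LT 180: heading 315 -> 135
FD 6: (6,-6) -> (1.757,-1.757) [heading=135, draw]
FD 6: (1.757,-1.757) -> (-2.485,2.485) [heading=135, draw]
FD 18: (-2.485,2.485) -> (-15.213,15.213) [heading=135, draw]
LT 40: heading 135 -> 175
LT 45: heading 175 -> 220
FD 13: (-15.213,15.213) -> (-25.172,6.857) [heading=220, draw]
PU: pen up
BK 18: (-25.172,6.857) -> (-11.383,18.427) [heading=220, move]
FD 14: (-11.383,18.427) -> (-22.108,9.428) [heading=220, move]
FD 14: (-22.108,9.428) -> (-32.832,0.429) [heading=220, move]
FD 7: (-32.832,0.429) -> (-38.195,-4.07) [heading=220, move]
Final: pos=(-38.195,-4.07), heading=220, 4 segment(s) drawn

Segment lengths:
  seg 1: (6,-6) -> (1.757,-1.757), length = 6
  seg 2: (1.757,-1.757) -> (-2.485,2.485), length = 6
  seg 3: (-2.485,2.485) -> (-15.213,15.213), length = 18
  seg 4: (-15.213,15.213) -> (-25.172,6.857), length = 13
Total = 43

Answer: 43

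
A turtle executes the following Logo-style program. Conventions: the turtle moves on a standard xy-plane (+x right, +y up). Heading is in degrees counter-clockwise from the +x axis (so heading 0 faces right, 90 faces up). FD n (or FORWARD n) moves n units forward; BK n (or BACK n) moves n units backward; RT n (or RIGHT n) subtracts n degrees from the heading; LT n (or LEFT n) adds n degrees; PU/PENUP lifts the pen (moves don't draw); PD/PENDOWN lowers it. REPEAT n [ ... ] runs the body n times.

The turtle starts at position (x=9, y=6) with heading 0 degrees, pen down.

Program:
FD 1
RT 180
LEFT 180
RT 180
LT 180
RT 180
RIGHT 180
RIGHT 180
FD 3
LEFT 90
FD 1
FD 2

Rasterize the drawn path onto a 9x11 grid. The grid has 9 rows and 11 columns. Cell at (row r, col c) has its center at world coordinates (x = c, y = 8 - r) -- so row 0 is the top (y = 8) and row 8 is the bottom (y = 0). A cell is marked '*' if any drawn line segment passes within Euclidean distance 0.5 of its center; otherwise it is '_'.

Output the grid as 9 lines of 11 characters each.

Segment 0: (9,6) -> (10,6)
Segment 1: (10,6) -> (7,6)
Segment 2: (7,6) -> (7,5)
Segment 3: (7,5) -> (7,3)

Answer: ___________
___________
_______****
_______*___
_______*___
_______*___
___________
___________
___________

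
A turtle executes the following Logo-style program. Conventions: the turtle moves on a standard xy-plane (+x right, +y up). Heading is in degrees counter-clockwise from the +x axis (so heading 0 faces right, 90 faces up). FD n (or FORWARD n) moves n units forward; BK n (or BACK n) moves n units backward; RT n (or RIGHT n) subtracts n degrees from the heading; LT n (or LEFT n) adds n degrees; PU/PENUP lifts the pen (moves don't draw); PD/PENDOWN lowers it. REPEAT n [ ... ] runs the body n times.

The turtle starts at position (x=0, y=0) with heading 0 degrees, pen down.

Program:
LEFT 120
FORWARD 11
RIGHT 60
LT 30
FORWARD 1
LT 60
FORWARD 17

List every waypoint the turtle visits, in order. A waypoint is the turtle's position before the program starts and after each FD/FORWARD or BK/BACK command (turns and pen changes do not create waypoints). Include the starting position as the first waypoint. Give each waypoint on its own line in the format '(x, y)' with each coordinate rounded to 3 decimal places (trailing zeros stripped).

Answer: (0, 0)
(-5.5, 9.526)
(-5.5, 10.526)
(-20.222, 19.026)

Derivation:
Executing turtle program step by step:
Start: pos=(0,0), heading=0, pen down
LT 120: heading 0 -> 120
FD 11: (0,0) -> (-5.5,9.526) [heading=120, draw]
RT 60: heading 120 -> 60
LT 30: heading 60 -> 90
FD 1: (-5.5,9.526) -> (-5.5,10.526) [heading=90, draw]
LT 60: heading 90 -> 150
FD 17: (-5.5,10.526) -> (-20.222,19.026) [heading=150, draw]
Final: pos=(-20.222,19.026), heading=150, 3 segment(s) drawn
Waypoints (4 total):
(0, 0)
(-5.5, 9.526)
(-5.5, 10.526)
(-20.222, 19.026)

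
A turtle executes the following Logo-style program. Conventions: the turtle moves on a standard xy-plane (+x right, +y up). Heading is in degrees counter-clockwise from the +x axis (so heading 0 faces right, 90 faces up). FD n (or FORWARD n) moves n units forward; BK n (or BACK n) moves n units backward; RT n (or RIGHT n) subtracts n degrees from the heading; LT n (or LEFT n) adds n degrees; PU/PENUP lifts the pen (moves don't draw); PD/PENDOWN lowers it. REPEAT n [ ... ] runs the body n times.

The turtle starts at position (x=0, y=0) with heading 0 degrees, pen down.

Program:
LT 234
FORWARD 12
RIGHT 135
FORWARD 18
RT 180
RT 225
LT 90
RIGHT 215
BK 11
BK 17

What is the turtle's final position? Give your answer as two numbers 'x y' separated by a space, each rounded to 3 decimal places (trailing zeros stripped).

Executing turtle program step by step:
Start: pos=(0,0), heading=0, pen down
LT 234: heading 0 -> 234
FD 12: (0,0) -> (-7.053,-9.708) [heading=234, draw]
RT 135: heading 234 -> 99
FD 18: (-7.053,-9.708) -> (-9.869,8.07) [heading=99, draw]
RT 180: heading 99 -> 279
RT 225: heading 279 -> 54
LT 90: heading 54 -> 144
RT 215: heading 144 -> 289
BK 11: (-9.869,8.07) -> (-13.45,18.471) [heading=289, draw]
BK 17: (-13.45,18.471) -> (-18.985,34.545) [heading=289, draw]
Final: pos=(-18.985,34.545), heading=289, 4 segment(s) drawn

Answer: -18.985 34.545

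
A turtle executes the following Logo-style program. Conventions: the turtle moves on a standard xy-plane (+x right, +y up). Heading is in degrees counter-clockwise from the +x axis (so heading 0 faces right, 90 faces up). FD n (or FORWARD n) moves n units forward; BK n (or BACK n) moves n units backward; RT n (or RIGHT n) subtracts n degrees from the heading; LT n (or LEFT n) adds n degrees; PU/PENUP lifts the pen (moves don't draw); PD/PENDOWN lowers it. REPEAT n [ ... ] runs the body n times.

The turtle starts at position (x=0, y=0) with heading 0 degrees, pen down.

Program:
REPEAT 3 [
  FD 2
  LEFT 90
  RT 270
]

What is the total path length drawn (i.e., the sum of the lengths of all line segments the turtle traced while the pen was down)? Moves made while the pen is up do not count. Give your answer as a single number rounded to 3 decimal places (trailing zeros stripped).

Answer: 6

Derivation:
Executing turtle program step by step:
Start: pos=(0,0), heading=0, pen down
REPEAT 3 [
  -- iteration 1/3 --
  FD 2: (0,0) -> (2,0) [heading=0, draw]
  LT 90: heading 0 -> 90
  RT 270: heading 90 -> 180
  -- iteration 2/3 --
  FD 2: (2,0) -> (0,0) [heading=180, draw]
  LT 90: heading 180 -> 270
  RT 270: heading 270 -> 0
  -- iteration 3/3 --
  FD 2: (0,0) -> (2,0) [heading=0, draw]
  LT 90: heading 0 -> 90
  RT 270: heading 90 -> 180
]
Final: pos=(2,0), heading=180, 3 segment(s) drawn

Segment lengths:
  seg 1: (0,0) -> (2,0), length = 2
  seg 2: (2,0) -> (0,0), length = 2
  seg 3: (0,0) -> (2,0), length = 2
Total = 6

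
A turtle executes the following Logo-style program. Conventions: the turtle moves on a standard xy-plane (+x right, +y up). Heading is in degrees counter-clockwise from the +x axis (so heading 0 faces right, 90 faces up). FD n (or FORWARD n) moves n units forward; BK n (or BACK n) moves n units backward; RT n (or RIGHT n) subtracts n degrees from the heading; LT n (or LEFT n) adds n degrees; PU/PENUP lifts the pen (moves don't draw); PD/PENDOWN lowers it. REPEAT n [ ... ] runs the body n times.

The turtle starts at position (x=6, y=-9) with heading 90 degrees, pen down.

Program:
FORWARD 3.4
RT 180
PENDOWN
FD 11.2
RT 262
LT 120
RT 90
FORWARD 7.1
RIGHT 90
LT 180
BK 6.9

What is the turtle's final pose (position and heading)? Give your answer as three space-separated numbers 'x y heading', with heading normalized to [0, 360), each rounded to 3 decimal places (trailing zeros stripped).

Executing turtle program step by step:
Start: pos=(6,-9), heading=90, pen down
FD 3.4: (6,-9) -> (6,-5.6) [heading=90, draw]
RT 180: heading 90 -> 270
PD: pen down
FD 11.2: (6,-5.6) -> (6,-16.8) [heading=270, draw]
RT 262: heading 270 -> 8
LT 120: heading 8 -> 128
RT 90: heading 128 -> 38
FD 7.1: (6,-16.8) -> (11.595,-12.429) [heading=38, draw]
RT 90: heading 38 -> 308
LT 180: heading 308 -> 128
BK 6.9: (11.595,-12.429) -> (15.843,-17.866) [heading=128, draw]
Final: pos=(15.843,-17.866), heading=128, 4 segment(s) drawn

Answer: 15.843 -17.866 128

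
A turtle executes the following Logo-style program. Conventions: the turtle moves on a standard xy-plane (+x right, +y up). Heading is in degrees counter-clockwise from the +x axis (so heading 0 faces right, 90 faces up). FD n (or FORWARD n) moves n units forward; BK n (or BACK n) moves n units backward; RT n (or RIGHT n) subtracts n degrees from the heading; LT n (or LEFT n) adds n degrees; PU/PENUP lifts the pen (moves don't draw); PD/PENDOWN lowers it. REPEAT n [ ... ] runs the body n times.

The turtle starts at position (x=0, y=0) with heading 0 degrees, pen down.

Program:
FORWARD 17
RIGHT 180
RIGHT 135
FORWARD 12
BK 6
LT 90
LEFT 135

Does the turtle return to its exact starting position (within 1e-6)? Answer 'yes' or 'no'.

Answer: no

Derivation:
Executing turtle program step by step:
Start: pos=(0,0), heading=0, pen down
FD 17: (0,0) -> (17,0) [heading=0, draw]
RT 180: heading 0 -> 180
RT 135: heading 180 -> 45
FD 12: (17,0) -> (25.485,8.485) [heading=45, draw]
BK 6: (25.485,8.485) -> (21.243,4.243) [heading=45, draw]
LT 90: heading 45 -> 135
LT 135: heading 135 -> 270
Final: pos=(21.243,4.243), heading=270, 3 segment(s) drawn

Start position: (0, 0)
Final position: (21.243, 4.243)
Distance = 21.662; >= 1e-6 -> NOT closed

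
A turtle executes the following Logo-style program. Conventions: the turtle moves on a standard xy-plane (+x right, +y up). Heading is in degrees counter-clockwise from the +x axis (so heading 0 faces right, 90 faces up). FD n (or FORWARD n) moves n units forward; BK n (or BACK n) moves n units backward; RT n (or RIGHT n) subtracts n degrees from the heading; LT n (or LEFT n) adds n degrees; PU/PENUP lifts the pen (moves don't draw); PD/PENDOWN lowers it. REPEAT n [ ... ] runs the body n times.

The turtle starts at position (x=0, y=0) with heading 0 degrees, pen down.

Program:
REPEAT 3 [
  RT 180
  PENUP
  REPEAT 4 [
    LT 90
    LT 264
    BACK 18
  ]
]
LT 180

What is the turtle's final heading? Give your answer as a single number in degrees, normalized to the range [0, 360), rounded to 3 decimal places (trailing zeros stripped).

Executing turtle program step by step:
Start: pos=(0,0), heading=0, pen down
REPEAT 3 [
  -- iteration 1/3 --
  RT 180: heading 0 -> 180
  PU: pen up
  REPEAT 4 [
    -- iteration 1/4 --
    LT 90: heading 180 -> 270
    LT 264: heading 270 -> 174
    BK 18: (0,0) -> (17.901,-1.882) [heading=174, move]
    -- iteration 2/4 --
    LT 90: heading 174 -> 264
    LT 264: heading 264 -> 168
    BK 18: (17.901,-1.882) -> (35.508,-5.624) [heading=168, move]
    -- iteration 3/4 --
    LT 90: heading 168 -> 258
    LT 264: heading 258 -> 162
    BK 18: (35.508,-5.624) -> (52.627,-11.186) [heading=162, move]
    -- iteration 4/4 --
    LT 90: heading 162 -> 252
    LT 264: heading 252 -> 156
    BK 18: (52.627,-11.186) -> (69.071,-18.507) [heading=156, move]
  ]
  -- iteration 2/3 --
  RT 180: heading 156 -> 336
  PU: pen up
  REPEAT 4 [
    -- iteration 1/4 --
    LT 90: heading 336 -> 66
    LT 264: heading 66 -> 330
    BK 18: (69.071,-18.507) -> (53.482,-9.507) [heading=330, move]
    -- iteration 2/4 --
    LT 90: heading 330 -> 60
    LT 264: heading 60 -> 324
    BK 18: (53.482,-9.507) -> (38.92,1.073) [heading=324, move]
    -- iteration 3/4 --
    LT 90: heading 324 -> 54
    LT 264: heading 54 -> 318
    BK 18: (38.92,1.073) -> (25.544,13.117) [heading=318, move]
    -- iteration 4/4 --
    LT 90: heading 318 -> 48
    LT 264: heading 48 -> 312
    BK 18: (25.544,13.117) -> (13.499,26.494) [heading=312, move]
  ]
  -- iteration 3/3 --
  RT 180: heading 312 -> 132
  PU: pen up
  REPEAT 4 [
    -- iteration 1/4 --
    LT 90: heading 132 -> 222
    LT 264: heading 222 -> 126
    BK 18: (13.499,26.494) -> (24.079,11.931) [heading=126, move]
    -- iteration 2/4 --
    LT 90: heading 126 -> 216
    LT 264: heading 216 -> 120
    BK 18: (24.079,11.931) -> (33.079,-3.657) [heading=120, move]
    -- iteration 3/4 --
    LT 90: heading 120 -> 210
    LT 264: heading 210 -> 114
    BK 18: (33.079,-3.657) -> (40.401,-20.101) [heading=114, move]
    -- iteration 4/4 --
    LT 90: heading 114 -> 204
    LT 264: heading 204 -> 108
    BK 18: (40.401,-20.101) -> (45.963,-37.22) [heading=108, move]
  ]
]
LT 180: heading 108 -> 288
Final: pos=(45.963,-37.22), heading=288, 0 segment(s) drawn

Answer: 288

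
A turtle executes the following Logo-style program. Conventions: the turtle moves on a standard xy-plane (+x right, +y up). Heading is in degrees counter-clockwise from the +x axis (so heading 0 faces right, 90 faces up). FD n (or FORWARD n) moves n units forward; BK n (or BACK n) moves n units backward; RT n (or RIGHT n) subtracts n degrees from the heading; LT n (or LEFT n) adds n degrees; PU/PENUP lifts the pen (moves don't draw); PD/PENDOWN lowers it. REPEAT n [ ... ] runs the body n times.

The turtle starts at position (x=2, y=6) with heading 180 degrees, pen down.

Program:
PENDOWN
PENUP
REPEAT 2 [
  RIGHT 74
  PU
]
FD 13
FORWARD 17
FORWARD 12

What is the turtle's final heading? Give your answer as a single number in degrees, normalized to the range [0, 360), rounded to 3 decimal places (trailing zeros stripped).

Executing turtle program step by step:
Start: pos=(2,6), heading=180, pen down
PD: pen down
PU: pen up
REPEAT 2 [
  -- iteration 1/2 --
  RT 74: heading 180 -> 106
  PU: pen up
  -- iteration 2/2 --
  RT 74: heading 106 -> 32
  PU: pen up
]
FD 13: (2,6) -> (13.025,12.889) [heading=32, move]
FD 17: (13.025,12.889) -> (27.441,21.898) [heading=32, move]
FD 12: (27.441,21.898) -> (37.618,28.257) [heading=32, move]
Final: pos=(37.618,28.257), heading=32, 0 segment(s) drawn

Answer: 32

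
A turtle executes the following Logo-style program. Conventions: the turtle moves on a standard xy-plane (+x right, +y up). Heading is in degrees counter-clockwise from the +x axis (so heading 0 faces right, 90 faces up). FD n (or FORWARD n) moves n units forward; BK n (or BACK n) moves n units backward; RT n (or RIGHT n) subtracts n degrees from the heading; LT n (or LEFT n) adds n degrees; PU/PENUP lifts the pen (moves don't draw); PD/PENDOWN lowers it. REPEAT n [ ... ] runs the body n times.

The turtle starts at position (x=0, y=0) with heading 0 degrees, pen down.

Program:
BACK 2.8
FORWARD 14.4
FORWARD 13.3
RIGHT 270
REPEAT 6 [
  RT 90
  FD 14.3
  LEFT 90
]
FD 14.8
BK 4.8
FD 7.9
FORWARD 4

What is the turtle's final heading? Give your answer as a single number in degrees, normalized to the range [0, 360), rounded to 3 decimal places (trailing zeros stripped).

Executing turtle program step by step:
Start: pos=(0,0), heading=0, pen down
BK 2.8: (0,0) -> (-2.8,0) [heading=0, draw]
FD 14.4: (-2.8,0) -> (11.6,0) [heading=0, draw]
FD 13.3: (11.6,0) -> (24.9,0) [heading=0, draw]
RT 270: heading 0 -> 90
REPEAT 6 [
  -- iteration 1/6 --
  RT 90: heading 90 -> 0
  FD 14.3: (24.9,0) -> (39.2,0) [heading=0, draw]
  LT 90: heading 0 -> 90
  -- iteration 2/6 --
  RT 90: heading 90 -> 0
  FD 14.3: (39.2,0) -> (53.5,0) [heading=0, draw]
  LT 90: heading 0 -> 90
  -- iteration 3/6 --
  RT 90: heading 90 -> 0
  FD 14.3: (53.5,0) -> (67.8,0) [heading=0, draw]
  LT 90: heading 0 -> 90
  -- iteration 4/6 --
  RT 90: heading 90 -> 0
  FD 14.3: (67.8,0) -> (82.1,0) [heading=0, draw]
  LT 90: heading 0 -> 90
  -- iteration 5/6 --
  RT 90: heading 90 -> 0
  FD 14.3: (82.1,0) -> (96.4,0) [heading=0, draw]
  LT 90: heading 0 -> 90
  -- iteration 6/6 --
  RT 90: heading 90 -> 0
  FD 14.3: (96.4,0) -> (110.7,0) [heading=0, draw]
  LT 90: heading 0 -> 90
]
FD 14.8: (110.7,0) -> (110.7,14.8) [heading=90, draw]
BK 4.8: (110.7,14.8) -> (110.7,10) [heading=90, draw]
FD 7.9: (110.7,10) -> (110.7,17.9) [heading=90, draw]
FD 4: (110.7,17.9) -> (110.7,21.9) [heading=90, draw]
Final: pos=(110.7,21.9), heading=90, 13 segment(s) drawn

Answer: 90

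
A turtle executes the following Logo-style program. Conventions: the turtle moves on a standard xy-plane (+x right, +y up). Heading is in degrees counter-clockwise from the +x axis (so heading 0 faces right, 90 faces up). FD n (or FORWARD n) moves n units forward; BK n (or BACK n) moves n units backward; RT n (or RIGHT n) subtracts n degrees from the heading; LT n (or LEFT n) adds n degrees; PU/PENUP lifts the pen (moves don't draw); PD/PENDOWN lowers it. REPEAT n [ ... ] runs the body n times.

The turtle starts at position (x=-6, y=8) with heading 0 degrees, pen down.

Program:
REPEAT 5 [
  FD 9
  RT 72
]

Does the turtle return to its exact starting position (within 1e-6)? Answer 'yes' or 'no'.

Answer: yes

Derivation:
Executing turtle program step by step:
Start: pos=(-6,8), heading=0, pen down
REPEAT 5 [
  -- iteration 1/5 --
  FD 9: (-6,8) -> (3,8) [heading=0, draw]
  RT 72: heading 0 -> 288
  -- iteration 2/5 --
  FD 9: (3,8) -> (5.781,-0.56) [heading=288, draw]
  RT 72: heading 288 -> 216
  -- iteration 3/5 --
  FD 9: (5.781,-0.56) -> (-1.5,-5.85) [heading=216, draw]
  RT 72: heading 216 -> 144
  -- iteration 4/5 --
  FD 9: (-1.5,-5.85) -> (-8.781,-0.56) [heading=144, draw]
  RT 72: heading 144 -> 72
  -- iteration 5/5 --
  FD 9: (-8.781,-0.56) -> (-6,8) [heading=72, draw]
  RT 72: heading 72 -> 0
]
Final: pos=(-6,8), heading=0, 5 segment(s) drawn

Start position: (-6, 8)
Final position: (-6, 8)
Distance = 0; < 1e-6 -> CLOSED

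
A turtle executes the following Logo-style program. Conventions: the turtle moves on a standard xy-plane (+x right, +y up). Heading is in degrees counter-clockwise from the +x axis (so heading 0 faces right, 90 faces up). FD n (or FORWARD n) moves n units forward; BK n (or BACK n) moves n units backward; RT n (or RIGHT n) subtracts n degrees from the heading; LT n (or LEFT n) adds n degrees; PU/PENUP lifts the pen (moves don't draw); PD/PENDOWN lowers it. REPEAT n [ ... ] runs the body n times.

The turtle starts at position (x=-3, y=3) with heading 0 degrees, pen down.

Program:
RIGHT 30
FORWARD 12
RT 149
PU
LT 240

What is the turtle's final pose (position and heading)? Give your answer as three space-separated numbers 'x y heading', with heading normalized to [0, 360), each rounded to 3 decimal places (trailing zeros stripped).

Answer: 7.392 -3 61

Derivation:
Executing turtle program step by step:
Start: pos=(-3,3), heading=0, pen down
RT 30: heading 0 -> 330
FD 12: (-3,3) -> (7.392,-3) [heading=330, draw]
RT 149: heading 330 -> 181
PU: pen up
LT 240: heading 181 -> 61
Final: pos=(7.392,-3), heading=61, 1 segment(s) drawn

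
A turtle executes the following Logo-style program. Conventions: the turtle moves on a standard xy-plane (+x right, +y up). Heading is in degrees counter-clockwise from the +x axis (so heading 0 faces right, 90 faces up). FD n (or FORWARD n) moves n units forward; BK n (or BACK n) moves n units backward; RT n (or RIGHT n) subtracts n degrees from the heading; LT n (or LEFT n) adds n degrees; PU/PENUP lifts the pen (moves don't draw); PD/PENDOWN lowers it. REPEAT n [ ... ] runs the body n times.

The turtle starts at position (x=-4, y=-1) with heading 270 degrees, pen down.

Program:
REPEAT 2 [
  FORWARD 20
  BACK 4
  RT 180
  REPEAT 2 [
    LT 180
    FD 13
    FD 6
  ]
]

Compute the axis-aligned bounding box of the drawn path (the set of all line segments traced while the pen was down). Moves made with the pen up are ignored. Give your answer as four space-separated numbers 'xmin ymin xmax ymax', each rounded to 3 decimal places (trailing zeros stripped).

Answer: -4 -36 -4 18

Derivation:
Executing turtle program step by step:
Start: pos=(-4,-1), heading=270, pen down
REPEAT 2 [
  -- iteration 1/2 --
  FD 20: (-4,-1) -> (-4,-21) [heading=270, draw]
  BK 4: (-4,-21) -> (-4,-17) [heading=270, draw]
  RT 180: heading 270 -> 90
  REPEAT 2 [
    -- iteration 1/2 --
    LT 180: heading 90 -> 270
    FD 13: (-4,-17) -> (-4,-30) [heading=270, draw]
    FD 6: (-4,-30) -> (-4,-36) [heading=270, draw]
    -- iteration 2/2 --
    LT 180: heading 270 -> 90
    FD 13: (-4,-36) -> (-4,-23) [heading=90, draw]
    FD 6: (-4,-23) -> (-4,-17) [heading=90, draw]
  ]
  -- iteration 2/2 --
  FD 20: (-4,-17) -> (-4,3) [heading=90, draw]
  BK 4: (-4,3) -> (-4,-1) [heading=90, draw]
  RT 180: heading 90 -> 270
  REPEAT 2 [
    -- iteration 1/2 --
    LT 180: heading 270 -> 90
    FD 13: (-4,-1) -> (-4,12) [heading=90, draw]
    FD 6: (-4,12) -> (-4,18) [heading=90, draw]
    -- iteration 2/2 --
    LT 180: heading 90 -> 270
    FD 13: (-4,18) -> (-4,5) [heading=270, draw]
    FD 6: (-4,5) -> (-4,-1) [heading=270, draw]
  ]
]
Final: pos=(-4,-1), heading=270, 12 segment(s) drawn

Segment endpoints: x in {-4, -4, -4, -4, -4, -4, -4, -4, -4, -4, -4}, y in {-36, -30, -23, -21, -17, -1, 3, 5, 12, 18}
xmin=-4, ymin=-36, xmax=-4, ymax=18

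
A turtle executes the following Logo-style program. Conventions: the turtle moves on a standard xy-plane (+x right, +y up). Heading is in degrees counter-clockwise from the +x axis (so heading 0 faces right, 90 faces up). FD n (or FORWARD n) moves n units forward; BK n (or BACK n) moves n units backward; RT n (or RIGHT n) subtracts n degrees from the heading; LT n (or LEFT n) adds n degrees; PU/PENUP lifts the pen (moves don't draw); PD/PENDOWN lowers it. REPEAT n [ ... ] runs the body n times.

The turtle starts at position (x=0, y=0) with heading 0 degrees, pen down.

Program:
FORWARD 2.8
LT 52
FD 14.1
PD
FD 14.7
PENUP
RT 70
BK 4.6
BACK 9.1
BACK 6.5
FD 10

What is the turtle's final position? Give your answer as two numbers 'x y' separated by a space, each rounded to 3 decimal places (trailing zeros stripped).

Answer: 10.83 25.847

Derivation:
Executing turtle program step by step:
Start: pos=(0,0), heading=0, pen down
FD 2.8: (0,0) -> (2.8,0) [heading=0, draw]
LT 52: heading 0 -> 52
FD 14.1: (2.8,0) -> (11.481,11.111) [heading=52, draw]
PD: pen down
FD 14.7: (11.481,11.111) -> (20.531,22.695) [heading=52, draw]
PU: pen up
RT 70: heading 52 -> 342
BK 4.6: (20.531,22.695) -> (16.156,24.116) [heading=342, move]
BK 9.1: (16.156,24.116) -> (7.502,26.928) [heading=342, move]
BK 6.5: (7.502,26.928) -> (1.32,28.937) [heading=342, move]
FD 10: (1.32,28.937) -> (10.83,25.847) [heading=342, move]
Final: pos=(10.83,25.847), heading=342, 3 segment(s) drawn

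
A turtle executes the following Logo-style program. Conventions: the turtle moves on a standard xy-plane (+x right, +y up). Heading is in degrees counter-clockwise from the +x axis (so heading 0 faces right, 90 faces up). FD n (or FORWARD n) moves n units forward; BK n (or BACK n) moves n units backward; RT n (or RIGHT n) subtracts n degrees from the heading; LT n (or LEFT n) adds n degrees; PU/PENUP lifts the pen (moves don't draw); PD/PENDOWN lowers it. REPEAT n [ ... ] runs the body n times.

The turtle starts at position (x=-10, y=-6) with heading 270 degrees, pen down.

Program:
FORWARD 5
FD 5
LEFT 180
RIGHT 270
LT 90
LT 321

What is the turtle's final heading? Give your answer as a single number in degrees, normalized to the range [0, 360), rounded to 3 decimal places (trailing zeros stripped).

Executing turtle program step by step:
Start: pos=(-10,-6), heading=270, pen down
FD 5: (-10,-6) -> (-10,-11) [heading=270, draw]
FD 5: (-10,-11) -> (-10,-16) [heading=270, draw]
LT 180: heading 270 -> 90
RT 270: heading 90 -> 180
LT 90: heading 180 -> 270
LT 321: heading 270 -> 231
Final: pos=(-10,-16), heading=231, 2 segment(s) drawn

Answer: 231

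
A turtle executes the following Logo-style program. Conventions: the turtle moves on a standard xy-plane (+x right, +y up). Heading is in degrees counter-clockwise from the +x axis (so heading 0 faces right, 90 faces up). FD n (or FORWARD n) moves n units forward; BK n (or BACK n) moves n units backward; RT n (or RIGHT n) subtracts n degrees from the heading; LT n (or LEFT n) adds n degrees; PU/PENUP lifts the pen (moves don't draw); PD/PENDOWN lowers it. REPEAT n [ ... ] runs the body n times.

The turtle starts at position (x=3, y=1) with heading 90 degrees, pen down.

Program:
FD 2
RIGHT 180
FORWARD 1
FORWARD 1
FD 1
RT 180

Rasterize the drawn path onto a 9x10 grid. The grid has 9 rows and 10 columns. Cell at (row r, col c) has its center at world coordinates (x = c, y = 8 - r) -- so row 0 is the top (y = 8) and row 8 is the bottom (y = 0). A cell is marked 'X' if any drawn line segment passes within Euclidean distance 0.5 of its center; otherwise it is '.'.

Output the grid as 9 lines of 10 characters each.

Answer: ..........
..........
..........
..........
..........
...X......
...X......
...X......
...X......

Derivation:
Segment 0: (3,1) -> (3,3)
Segment 1: (3,3) -> (3,2)
Segment 2: (3,2) -> (3,1)
Segment 3: (3,1) -> (3,0)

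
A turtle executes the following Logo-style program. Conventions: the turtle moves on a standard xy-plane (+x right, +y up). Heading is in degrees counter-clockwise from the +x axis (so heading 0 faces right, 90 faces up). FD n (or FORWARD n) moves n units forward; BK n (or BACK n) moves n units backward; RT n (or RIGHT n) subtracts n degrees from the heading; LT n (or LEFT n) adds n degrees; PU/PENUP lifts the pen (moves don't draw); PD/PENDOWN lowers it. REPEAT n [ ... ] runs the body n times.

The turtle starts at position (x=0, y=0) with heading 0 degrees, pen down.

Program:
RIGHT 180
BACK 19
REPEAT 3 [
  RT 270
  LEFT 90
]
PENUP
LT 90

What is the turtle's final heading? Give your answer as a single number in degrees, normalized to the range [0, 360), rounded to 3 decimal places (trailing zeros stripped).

Executing turtle program step by step:
Start: pos=(0,0), heading=0, pen down
RT 180: heading 0 -> 180
BK 19: (0,0) -> (19,0) [heading=180, draw]
REPEAT 3 [
  -- iteration 1/3 --
  RT 270: heading 180 -> 270
  LT 90: heading 270 -> 0
  -- iteration 2/3 --
  RT 270: heading 0 -> 90
  LT 90: heading 90 -> 180
  -- iteration 3/3 --
  RT 270: heading 180 -> 270
  LT 90: heading 270 -> 0
]
PU: pen up
LT 90: heading 0 -> 90
Final: pos=(19,0), heading=90, 1 segment(s) drawn

Answer: 90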